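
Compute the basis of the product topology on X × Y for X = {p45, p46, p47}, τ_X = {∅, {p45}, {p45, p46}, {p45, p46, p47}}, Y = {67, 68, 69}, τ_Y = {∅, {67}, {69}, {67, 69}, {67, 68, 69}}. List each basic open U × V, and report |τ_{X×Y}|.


Basis B = {∅ × ∅, {p45} × {67}, {p45} × {69}, {p45} × {67, 69}, {p45, p46} × {67}, {p45, p46} × {69}, {p45} × {67, 68, 69}, {p45, p46, p47} × {67}, {p45, p46, p47} × {69}, {p45, p46} × {67, 69}, {p45, p46} × {67, 68, 69}, {p45, p46, p47} × {67, 69}, {p45, p46, p47} × {67, 68, 69}}; |τ_{X×Y}| = 30.

Enumerate products U × V with U ∈ τ_X, V ∈ τ_Y (deduplicated):
  ∅ × ∅ = {} (∅)
  {p45} × {67} = {(p45,67)}
  {p45} × {69} = {(p45,69)}
  {p45} × {67, 69} = {(p45,67), (p45,69)}
  {p45, p46} × {67} = {(p45,67), (p46,67)}
  {p45, p46} × {69} = {(p45,69), (p46,69)}
  {p45} × {67, 68, 69} = {(p45,67), (p45,68), (p45,69)}
  {p45, p46, p47} × {67} = {(p45,67), (p46,67), (p47,67)}
  {p45, p46, p47} × {69} = {(p45,69), (p46,69), (p47,69)}
  {p45, p46} × {67, 69} = {(p45,67), (p45,69), (p46,67), (p46,69)}
  {p45, p46} × {67, 68, 69} = {(p45,67), (p45,68), (p45,69), (p46,67), (p46,68), (p46,69)}
  {p45, p46, p47} × {67, 69} = {(p45,67), (p45,69), (p46,67), (p46,69), (p47,67), (p47,69)}
  {p45, p46, p47} × {67, 68, 69} = {(p45,67), (p45,68), (p45,69), (p46,67), (p46,68), (p46,69), (p47,67), (p47,68), (p47,69)}
These 13 distinct sets form the basis B.
Close under arbitrary unions to get τ_{X×Y}; counting gives |τ_{X×Y}| = 30.


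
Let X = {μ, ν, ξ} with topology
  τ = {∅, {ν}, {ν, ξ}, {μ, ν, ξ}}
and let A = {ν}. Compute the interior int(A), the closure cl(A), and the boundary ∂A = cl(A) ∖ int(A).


int(A) = {ν}, cl(A) = {μ, ν, ξ}, ∂A = {μ, ξ}.

Closed sets in (X, τ) are complements of opens:
  closed(X, τ) = {∅, {μ}, {μ, ξ}, {μ, ν, ξ}}.
int(A) = ⋃ {U ∈ τ : U ⊆ A}. Opens contained in A: ∅, {ν}.
Taking the union of these: int(A) = {ν}.
cl(A) = ⋂ {C closed : A ⊆ C}. Closed sets containing A: {μ, ν, ξ}.
Intersecting these: cl(A) = {μ, ν, ξ}.
∂A = cl(A) ∖ int(A) = {μ, ν, ξ} ∖ {ν} = {μ, ξ}.


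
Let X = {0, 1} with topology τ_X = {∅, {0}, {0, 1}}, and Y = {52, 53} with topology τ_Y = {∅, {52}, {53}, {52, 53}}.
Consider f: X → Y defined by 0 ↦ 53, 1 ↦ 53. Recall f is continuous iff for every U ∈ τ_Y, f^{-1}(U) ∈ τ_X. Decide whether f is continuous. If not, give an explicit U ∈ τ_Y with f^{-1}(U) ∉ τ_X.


f IS continuous.

Compute f^{-1}(U) for each U ∈ τ_Y:
  U = ∅: f^{-1}(U) = ∅ ∈ τ_X ✓.
  U = {52}: f^{-1}(U) = ∅ ∈ τ_X ✓.
  U = {53}: f^{-1}(U) = {0, 1} ∈ τ_X ✓.
  U = {52, 53}: f^{-1}(U) = {0, 1} ∈ τ_X ✓.
Every preimage lies in τ_X, so f IS continuous.


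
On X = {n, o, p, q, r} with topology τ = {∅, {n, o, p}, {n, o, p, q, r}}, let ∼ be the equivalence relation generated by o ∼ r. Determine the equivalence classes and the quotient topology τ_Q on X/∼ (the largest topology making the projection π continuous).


X/∼ = {[n], [o=r], [p], [q]}; |τ_Q| = 2.

Equivalence classes: [n], [o=r], [p], [q].
Quotient map π: X → X/∼ sends n ↦ [n], o ↦ [o=r], p ↦ [p], q ↦ [q], r ↦ [o=r].
For each subset V ⊆ X/∼, compute π^{-1}(V) ⊆ X and check whether π^{-1}(V) ∈ τ. V is open in τ_Q iff π^{-1}(V) ∈ τ.
  V = {}: π^{-1}(V) = ∅ ∈ τ ✓.
  V = {[n]}: π^{-1}(V) = {n} ∉ τ ✗.
  V = {[o=r]}: π^{-1}(V) = {o, r} ∉ τ ✗.
  V = {[n], [o=r]}: π^{-1}(V) = {n, o, r} ∉ τ ✗.
  V = {[p]}: π^{-1}(V) = {p} ∉ τ ✗.
  V = {[n], [p]}: π^{-1}(V) = {n, p} ∉ τ ✗.
  V = {[o=r], [p]}: π^{-1}(V) = {o, p, r} ∉ τ ✗.
  V = {[n], [o=r], [p]}: π^{-1}(V) = {n, o, p, r} ∉ τ ✗.
  V = {[q]}: π^{-1}(V) = {q} ∉ τ ✗.
  V = {[n], [q]}: π^{-1}(V) = {n, q} ∉ τ ✗.
  V = {[o=r], [q]}: π^{-1}(V) = {o, q, r} ∉ τ ✗.
  V = {[n], [o=r], [q]}: π^{-1}(V) = {n, o, q, r} ∉ τ ✗.
  V = {[p], [q]}: π^{-1}(V) = {p, q} ∉ τ ✗.
  V = {[n], [p], [q]}: π^{-1}(V) = {n, p, q} ∉ τ ✗.
  V = {[o=r], [p], [q]}: π^{-1}(V) = {o, p, q, r} ∉ τ ✗.
  V = {[n], [o=r], [p], [q]}: π^{-1}(V) = {n, o, p, q, r} ∈ τ ✓.
Open sets in the quotient: τ_Q = {{}, {[n], [o=r], [p], [q]}} (2 elements).


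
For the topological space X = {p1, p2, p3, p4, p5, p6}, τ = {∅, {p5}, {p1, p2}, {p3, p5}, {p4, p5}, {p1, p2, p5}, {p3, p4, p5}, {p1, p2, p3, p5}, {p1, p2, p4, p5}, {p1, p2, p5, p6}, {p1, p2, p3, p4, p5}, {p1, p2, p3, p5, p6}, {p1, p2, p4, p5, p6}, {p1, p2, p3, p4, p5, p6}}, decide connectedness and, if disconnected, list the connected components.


(X, τ) is connected.

Find clopen sets (U ∈ τ with X ∖ U ∈ τ):
  U = ∅, X ∖ U = {p1, p2, p3, p4, p5, p6} — both open, so U is clopen.
  U = {p1, p2, p3, p4, p5, p6}, X ∖ U = ∅ — both open, so U is clopen.
Only trivial clopens (∅ and X) exist, so (X, τ) is connected.
Compute connected components by grouping points that agree on all clopens:
  component: {p1, p2, p3, p4, p5, p6}


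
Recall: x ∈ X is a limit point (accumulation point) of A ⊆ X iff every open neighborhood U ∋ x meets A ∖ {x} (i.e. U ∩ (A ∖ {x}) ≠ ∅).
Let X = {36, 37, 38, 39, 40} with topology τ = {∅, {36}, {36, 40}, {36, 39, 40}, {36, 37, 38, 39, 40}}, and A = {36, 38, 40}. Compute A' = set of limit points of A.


A' = {37, 38, 39, 40}

For each x ∈ X, list the open sets U ∈ τ with x ∈ U, then check whether U ∩ (A ∖ {x}) ≠ ∅ for every such U.
  x = 36: open {36} ∋ x has {36} ∩ (A ∖ {36}) = ∅, so x is NOT a limit point.
  x = 37: opens ∋ x are {36, 37, 38, 39, 40}; each meets A ∖ {37}, so x IS a limit point.
  x = 38: opens ∋ x are {36, 37, 38, 39, 40}; each meets A ∖ {38}, so x IS a limit point.
  x = 39: opens ∋ x are {36, 39, 40}, {36, 37, 38, 39, 40}; each meets A ∖ {39}, so x IS a limit point.
  x = 40: opens ∋ x are {36, 40}, {36, 39, 40}, {36, 37, 38, 39, 40}; each meets A ∖ {40}, so x IS a limit point.
Collecting: A' = {37, 38, 39, 40}.


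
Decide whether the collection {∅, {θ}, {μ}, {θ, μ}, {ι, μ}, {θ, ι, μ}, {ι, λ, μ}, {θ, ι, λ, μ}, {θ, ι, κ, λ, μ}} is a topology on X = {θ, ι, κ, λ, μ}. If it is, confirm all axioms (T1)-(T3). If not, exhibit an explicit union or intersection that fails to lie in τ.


τ IS a topology on X.

Axiom (T1): ∅ ∈ τ? Yes; X ∈ τ? Yes.
Axiom (T2/T3): check pairwise unions and intersections of members of τ.
All pairwise intersections and unions checked — each lies in τ. Therefore τ satisfies (T1), (T2), (T3): it IS a topology on X.


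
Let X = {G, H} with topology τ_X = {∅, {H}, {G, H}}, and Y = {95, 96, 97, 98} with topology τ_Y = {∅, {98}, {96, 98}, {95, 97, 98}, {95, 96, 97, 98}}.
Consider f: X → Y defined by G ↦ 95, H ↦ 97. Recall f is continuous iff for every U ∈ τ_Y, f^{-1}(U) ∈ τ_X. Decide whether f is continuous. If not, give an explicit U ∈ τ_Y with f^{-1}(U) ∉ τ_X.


f IS continuous.

Compute f^{-1}(U) for each U ∈ τ_Y:
  U = ∅: f^{-1}(U) = ∅ ∈ τ_X ✓.
  U = {98}: f^{-1}(U) = ∅ ∈ τ_X ✓.
  U = {96, 98}: f^{-1}(U) = ∅ ∈ τ_X ✓.
  U = {95, 97, 98}: f^{-1}(U) = {G, H} ∈ τ_X ✓.
  U = {95, 96, 97, 98}: f^{-1}(U) = {G, H} ∈ τ_X ✓.
Every preimage lies in τ_X, so f IS continuous.


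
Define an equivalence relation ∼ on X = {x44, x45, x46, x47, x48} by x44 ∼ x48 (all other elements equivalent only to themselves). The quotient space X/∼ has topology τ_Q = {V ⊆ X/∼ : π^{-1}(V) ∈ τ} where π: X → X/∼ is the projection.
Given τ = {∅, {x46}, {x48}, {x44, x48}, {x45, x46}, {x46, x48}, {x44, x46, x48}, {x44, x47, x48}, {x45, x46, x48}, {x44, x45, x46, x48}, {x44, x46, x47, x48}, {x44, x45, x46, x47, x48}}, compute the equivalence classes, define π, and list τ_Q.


X/∼ = {[x44=x48], [x45], [x46], [x47]}; |τ_Q| = 9.

Equivalence classes: [x44=x48], [x45], [x46], [x47].
Quotient map π: X → X/∼ sends x44 ↦ [x44=x48], x45 ↦ [x45], x46 ↦ [x46], x47 ↦ [x47], x48 ↦ [x44=x48].
For each subset V ⊆ X/∼, compute π^{-1}(V) ⊆ X and check whether π^{-1}(V) ∈ τ. V is open in τ_Q iff π^{-1}(V) ∈ τ.
  V = {}: π^{-1}(V) = ∅ ∈ τ ✓.
  V = {[x44=x48]}: π^{-1}(V) = {x44, x48} ∈ τ ✓.
  V = {[x45]}: π^{-1}(V) = {x45} ∉ τ ✗.
  V = {[x44=x48], [x45]}: π^{-1}(V) = {x44, x45, x48} ∉ τ ✗.
  V = {[x46]}: π^{-1}(V) = {x46} ∈ τ ✓.
  V = {[x44=x48], [x46]}: π^{-1}(V) = {x44, x46, x48} ∈ τ ✓.
  V = {[x45], [x46]}: π^{-1}(V) = {x45, x46} ∈ τ ✓.
  V = {[x44=x48], [x45], [x46]}: π^{-1}(V) = {x44, x45, x46, x48} ∈ τ ✓.
  V = {[x47]}: π^{-1}(V) = {x47} ∉ τ ✗.
  V = {[x44=x48], [x47]}: π^{-1}(V) = {x44, x47, x48} ∈ τ ✓.
  V = {[x45], [x47]}: π^{-1}(V) = {x45, x47} ∉ τ ✗.
  V = {[x44=x48], [x45], [x47]}: π^{-1}(V) = {x44, x45, x47, x48} ∉ τ ✗.
  V = {[x46], [x47]}: π^{-1}(V) = {x46, x47} ∉ τ ✗.
  V = {[x44=x48], [x46], [x47]}: π^{-1}(V) = {x44, x46, x47, x48} ∈ τ ✓.
  V = {[x45], [x46], [x47]}: π^{-1}(V) = {x45, x46, x47} ∉ τ ✗.
  V = {[x44=x48], [x45], [x46], [x47]}: π^{-1}(V) = {x44, x45, x46, x47, x48} ∈ τ ✓.
Open sets in the quotient: τ_Q = {{}, {[x44=x48]}, {[x46]}, {[x44=x48], [x46]}, {[x45], [x46]}, {[x44=x48], [x45], [x46]}, {[x44=x48], [x47]}, {[x44=x48], [x46], [x47]}, {[x44=x48], [x45], [x46], [x47]}} (9 elements).


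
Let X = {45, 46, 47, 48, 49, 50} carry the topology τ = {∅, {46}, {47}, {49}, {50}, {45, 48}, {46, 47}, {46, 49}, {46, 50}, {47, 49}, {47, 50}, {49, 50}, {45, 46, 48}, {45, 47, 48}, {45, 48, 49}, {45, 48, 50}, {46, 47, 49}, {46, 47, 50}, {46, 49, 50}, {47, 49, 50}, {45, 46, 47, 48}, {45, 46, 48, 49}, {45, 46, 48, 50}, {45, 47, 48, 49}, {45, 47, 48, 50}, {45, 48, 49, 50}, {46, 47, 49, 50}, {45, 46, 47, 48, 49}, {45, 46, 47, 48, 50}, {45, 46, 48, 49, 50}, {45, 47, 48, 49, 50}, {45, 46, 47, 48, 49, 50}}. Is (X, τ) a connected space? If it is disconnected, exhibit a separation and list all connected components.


(X, τ) is disconnected; components = [{46}, {47}, {49}, {50}, {45, 48}].

Find clopen sets (U ∈ τ with X ∖ U ∈ τ):
  U = ∅, X ∖ U = {45, 46, 47, 48, 49, 50} — both open, so U is clopen.
  U = {46}, X ∖ U = {45, 47, 48, 49, 50} — both open, so U is clopen.
  U = {47}, X ∖ U = {45, 46, 48, 49, 50} — both open, so U is clopen.
  U = {49}, X ∖ U = {45, 46, 47, 48, 50} — both open, so U is clopen.
  U = {50}, X ∖ U = {45, 46, 47, 48, 49} — both open, so U is clopen.
  U = {45, 48}, X ∖ U = {46, 47, 49, 50} — both open, so U is clopen.
  U = {46, 47}, X ∖ U = {45, 48, 49, 50} — both open, so U is clopen.
  U = {46, 49}, X ∖ U = {45, 47, 48, 50} — both open, so U is clopen.
  U = {46, 50}, X ∖ U = {45, 47, 48, 49} — both open, so U is clopen.
  U = {47, 49}, X ∖ U = {45, 46, 48, 50} — both open, so U is clopen.
  U = {47, 50}, X ∖ U = {45, 46, 48, 49} — both open, so U is clopen.
  U = {49, 50}, X ∖ U = {45, 46, 47, 48} — both open, so U is clopen.
  U = {45, 46, 48}, X ∖ U = {47, 49, 50} — both open, so U is clopen.
  U = {45, 47, 48}, X ∖ U = {46, 49, 50} — both open, so U is clopen.
  U = {45, 48, 49}, X ∖ U = {46, 47, 50} — both open, so U is clopen.
  U = {45, 48, 50}, X ∖ U = {46, 47, 49} — both open, so U is clopen.
  U = {46, 47, 49}, X ∖ U = {45, 48, 50} — both open, so U is clopen.
  U = {46, 47, 50}, X ∖ U = {45, 48, 49} — both open, so U is clopen.
  U = {46, 49, 50}, X ∖ U = {45, 47, 48} — both open, so U is clopen.
  U = {47, 49, 50}, X ∖ U = {45, 46, 48} — both open, so U is clopen.
  U = {45, 46, 47, 48}, X ∖ U = {49, 50} — both open, so U is clopen.
  U = {45, 46, 48, 49}, X ∖ U = {47, 50} — both open, so U is clopen.
  U = {45, 46, 48, 50}, X ∖ U = {47, 49} — both open, so U is clopen.
  U = {45, 47, 48, 49}, X ∖ U = {46, 50} — both open, so U is clopen.
  U = {45, 47, 48, 50}, X ∖ U = {46, 49} — both open, so U is clopen.
  U = {45, 48, 49, 50}, X ∖ U = {46, 47} — both open, so U is clopen.
  U = {46, 47, 49, 50}, X ∖ U = {45, 48} — both open, so U is clopen.
  U = {45, 46, 47, 48, 49}, X ∖ U = {50} — both open, so U is clopen.
  U = {45, 46, 47, 48, 50}, X ∖ U = {49} — both open, so U is clopen.
  U = {45, 46, 48, 49, 50}, X ∖ U = {47} — both open, so U is clopen.
  U = {45, 47, 48, 49, 50}, X ∖ U = {46} — both open, so U is clopen.
  U = {45, 46, 47, 48, 49, 50}, X ∖ U = ∅ — both open, so U is clopen.
Nontrivial clopen(s) exist: e.g. {46, 47, 49, 50}. So (X, τ) is disconnected.
Compute connected components by grouping points that agree on all clopens:
  component: {46}
  component: {47}
  component: {49}
  component: {50}
  component: {45, 48}


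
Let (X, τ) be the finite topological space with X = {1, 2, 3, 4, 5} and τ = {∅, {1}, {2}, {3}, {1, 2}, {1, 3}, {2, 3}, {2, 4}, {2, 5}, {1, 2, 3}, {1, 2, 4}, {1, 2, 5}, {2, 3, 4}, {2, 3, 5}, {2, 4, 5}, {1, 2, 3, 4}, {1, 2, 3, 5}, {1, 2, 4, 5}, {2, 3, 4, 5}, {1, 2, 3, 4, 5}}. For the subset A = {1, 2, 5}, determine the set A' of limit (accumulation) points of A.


A' = {4, 5}

For each x ∈ X, list the open sets U ∈ τ with x ∈ U, then check whether U ∩ (A ∖ {x}) ≠ ∅ for every such U.
  x = 1: open {1} ∋ x has {1} ∩ (A ∖ {1}) = ∅, so x is NOT a limit point.
  x = 2: open {2} ∋ x has {2} ∩ (A ∖ {2}) = ∅, so x is NOT a limit point.
  x = 3: open {3} ∋ x has {3} ∩ (A ∖ {3}) = ∅, so x is NOT a limit point.
  x = 4: opens ∋ x are {2, 4}, {1, 2, 4}, {2, 3, 4}, {2, 4, 5}, {1, 2, 3, 4}, {1, 2, 4, 5}, {2, 3, 4, 5}, {1, 2, 3, 4, 5}; each meets A ∖ {4}, so x IS a limit point.
  x = 5: opens ∋ x are {2, 5}, {1, 2, 5}, {2, 3, 5}, {2, 4, 5}, {1, 2, 3, 5}, {1, 2, 4, 5}, {2, 3, 4, 5}, {1, 2, 3, 4, 5}; each meets A ∖ {5}, so x IS a limit point.
Collecting: A' = {4, 5}.


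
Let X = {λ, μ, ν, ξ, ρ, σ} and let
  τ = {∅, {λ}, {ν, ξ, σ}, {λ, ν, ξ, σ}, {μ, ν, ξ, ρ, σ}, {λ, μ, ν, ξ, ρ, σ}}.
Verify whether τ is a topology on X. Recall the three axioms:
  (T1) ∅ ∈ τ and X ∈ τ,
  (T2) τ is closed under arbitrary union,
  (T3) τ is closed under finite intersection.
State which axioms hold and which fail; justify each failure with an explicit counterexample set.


τ IS a topology on X.

Axiom (T1): ∅ ∈ τ? Yes; X ∈ τ? Yes.
Axiom (T2/T3): check pairwise unions and intersections of members of τ.
All pairwise intersections and unions checked — each lies in τ. Therefore τ satisfies (T1), (T2), (T3): it IS a topology on X.


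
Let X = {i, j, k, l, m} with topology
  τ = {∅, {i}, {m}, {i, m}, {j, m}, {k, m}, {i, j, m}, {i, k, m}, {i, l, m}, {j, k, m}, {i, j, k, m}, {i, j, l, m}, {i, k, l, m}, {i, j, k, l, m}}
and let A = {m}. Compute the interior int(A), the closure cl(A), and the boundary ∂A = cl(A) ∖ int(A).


int(A) = {m}, cl(A) = {j, k, l, m}, ∂A = {j, k, l}.

Closed sets in (X, τ) are complements of opens:
  closed(X, τ) = {∅, {j}, {k}, {l}, {i, l}, {j, k}, {j, l}, {k, l}, {i, j, l}, {i, k, l}, {j, k, l}, {i, j, k, l}, {j, k, l, m}, {i, j, k, l, m}}.
int(A) = ⋃ {U ∈ τ : U ⊆ A}. Opens contained in A: ∅, {m}.
Taking the union of these: int(A) = {m}.
cl(A) = ⋂ {C closed : A ⊆ C}. Closed sets containing A: {j, k, l, m}, {i, j, k, l, m}.
Intersecting these: cl(A) = {j, k, l, m}.
∂A = cl(A) ∖ int(A) = {j, k, l, m} ∖ {m} = {j, k, l}.


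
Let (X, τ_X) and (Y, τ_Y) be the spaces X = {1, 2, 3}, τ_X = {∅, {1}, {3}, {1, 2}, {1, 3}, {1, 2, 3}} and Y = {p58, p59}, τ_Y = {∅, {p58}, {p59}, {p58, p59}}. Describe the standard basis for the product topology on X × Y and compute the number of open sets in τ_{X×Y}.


Basis B = {∅ × ∅, {1} × {p58}, {1} × {p59}, {3} × {p58}, {3} × {p59}, {1} × {p58, p59}, {1, 2} × {p58}, {1, 3} × {p58}, {1, 2} × {p59}, {1, 3} × {p59}, {3} × {p58, p59}, {1, 2, 3} × {p58}, {1, 2, 3} × {p59}, {1, 2} × {p58, p59}, {1, 3} × {p58, p59}, {1, 2, 3} × {p58, p59}}; |τ_{X×Y}| = 36.

Enumerate products U × V with U ∈ τ_X, V ∈ τ_Y (deduplicated):
  ∅ × ∅ = {} (∅)
  {1} × {p58} = {(1,p58)}
  {1} × {p59} = {(1,p59)}
  {3} × {p58} = {(3,p58)}
  {3} × {p59} = {(3,p59)}
  {1} × {p58, p59} = {(1,p58), (1,p59)}
  {1, 2} × {p58} = {(1,p58), (2,p58)}
  {1, 3} × {p58} = {(1,p58), (3,p58)}
  {1, 2} × {p59} = {(1,p59), (2,p59)}
  {1, 3} × {p59} = {(1,p59), (3,p59)}
  {3} × {p58, p59} = {(3,p58), (3,p59)}
  {1, 2, 3} × {p58} = {(1,p58), (2,p58), (3,p58)}
  {1, 2, 3} × {p59} = {(1,p59), (2,p59), (3,p59)}
  {1, 2} × {p58, p59} = {(1,p58), (1,p59), (2,p58), (2,p59)}
  {1, 3} × {p58, p59} = {(1,p58), (1,p59), (3,p58), (3,p59)}
  {1, 2, 3} × {p58, p59} = {(1,p58), (1,p59), (2,p58), (2,p59), (3,p58), (3,p59)}
These 16 distinct sets form the basis B.
Close under arbitrary unions to get τ_{X×Y}; counting gives |τ_{X×Y}| = 36.


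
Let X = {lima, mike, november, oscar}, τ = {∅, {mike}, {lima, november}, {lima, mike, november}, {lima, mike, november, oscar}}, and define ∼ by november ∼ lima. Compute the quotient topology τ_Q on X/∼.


X/∼ = {[lima=november], [mike], [oscar]}; |τ_Q| = 5.

Equivalence classes: [lima=november], [mike], [oscar].
Quotient map π: X → X/∼ sends lima ↦ [lima=november], mike ↦ [mike], november ↦ [lima=november], oscar ↦ [oscar].
For each subset V ⊆ X/∼, compute π^{-1}(V) ⊆ X and check whether π^{-1}(V) ∈ τ. V is open in τ_Q iff π^{-1}(V) ∈ τ.
  V = {}: π^{-1}(V) = ∅ ∈ τ ✓.
  V = {[lima=november]}: π^{-1}(V) = {lima, november} ∈ τ ✓.
  V = {[mike]}: π^{-1}(V) = {mike} ∈ τ ✓.
  V = {[lima=november], [mike]}: π^{-1}(V) = {lima, mike, november} ∈ τ ✓.
  V = {[oscar]}: π^{-1}(V) = {oscar} ∉ τ ✗.
  V = {[lima=november], [oscar]}: π^{-1}(V) = {lima, november, oscar} ∉ τ ✗.
  V = {[mike], [oscar]}: π^{-1}(V) = {mike, oscar} ∉ τ ✗.
  V = {[lima=november], [mike], [oscar]}: π^{-1}(V) = {lima, mike, november, oscar} ∈ τ ✓.
Open sets in the quotient: τ_Q = {{}, {[lima=november]}, {[mike]}, {[lima=november], [mike]}, {[lima=november], [mike], [oscar]}} (5 elements).


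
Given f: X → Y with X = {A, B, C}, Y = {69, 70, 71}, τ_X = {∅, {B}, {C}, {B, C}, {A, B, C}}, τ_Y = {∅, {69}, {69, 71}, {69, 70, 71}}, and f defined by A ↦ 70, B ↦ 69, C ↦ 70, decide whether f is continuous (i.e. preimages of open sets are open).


f IS continuous.

Compute f^{-1}(U) for each U ∈ τ_Y:
  U = ∅: f^{-1}(U) = ∅ ∈ τ_X ✓.
  U = {69}: f^{-1}(U) = {B} ∈ τ_X ✓.
  U = {69, 71}: f^{-1}(U) = {B} ∈ τ_X ✓.
  U = {69, 70, 71}: f^{-1}(U) = {A, B, C} ∈ τ_X ✓.
Every preimage lies in τ_X, so f IS continuous.


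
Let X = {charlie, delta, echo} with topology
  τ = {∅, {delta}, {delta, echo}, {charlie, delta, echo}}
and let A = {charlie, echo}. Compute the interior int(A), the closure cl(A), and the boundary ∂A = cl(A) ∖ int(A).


int(A) = ∅, cl(A) = {charlie, echo}, ∂A = {charlie, echo}.

Closed sets in (X, τ) are complements of opens:
  closed(X, τ) = {∅, {charlie}, {charlie, echo}, {charlie, delta, echo}}.
int(A) = ⋃ {U ∈ τ : U ⊆ A}. Opens contained in A: ∅.
Taking the union of these: int(A) = ∅.
cl(A) = ⋂ {C closed : A ⊆ C}. Closed sets containing A: {charlie, echo}, {charlie, delta, echo}.
Intersecting these: cl(A) = {charlie, echo}.
∂A = cl(A) ∖ int(A) = {charlie, echo} ∖ ∅ = {charlie, echo}.


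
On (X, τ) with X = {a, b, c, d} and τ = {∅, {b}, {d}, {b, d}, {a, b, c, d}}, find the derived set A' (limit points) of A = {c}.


A' = {a}

For each x ∈ X, list the open sets U ∈ τ with x ∈ U, then check whether U ∩ (A ∖ {x}) ≠ ∅ for every such U.
  x = a: opens ∋ x are {a, b, c, d}; each meets A ∖ {a}, so x IS a limit point.
  x = b: open {b} ∋ x has {b} ∩ (A ∖ {b}) = ∅, so x is NOT a limit point.
  x = c: open {a, b, c, d} ∋ x has {a, b, c, d} ∩ (A ∖ {c}) = ∅, so x is NOT a limit point.
  x = d: open {d} ∋ x has {d} ∩ (A ∖ {d}) = ∅, so x is NOT a limit point.
Collecting: A' = {a}.


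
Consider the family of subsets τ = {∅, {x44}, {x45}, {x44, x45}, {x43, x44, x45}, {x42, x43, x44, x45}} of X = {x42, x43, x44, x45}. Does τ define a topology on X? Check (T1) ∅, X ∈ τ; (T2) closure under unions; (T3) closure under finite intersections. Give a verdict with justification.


τ IS a topology on X.

Axiom (T1): ∅ ∈ τ? Yes; X ∈ τ? Yes.
Axiom (T2/T3): check pairwise unions and intersections of members of τ.
All pairwise intersections and unions checked — each lies in τ. Therefore τ satisfies (T1), (T2), (T3): it IS a topology on X.


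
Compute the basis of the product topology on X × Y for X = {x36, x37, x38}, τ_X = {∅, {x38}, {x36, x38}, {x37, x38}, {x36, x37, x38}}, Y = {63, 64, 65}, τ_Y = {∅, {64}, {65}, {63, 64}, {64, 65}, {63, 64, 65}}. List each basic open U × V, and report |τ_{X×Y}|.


Basis B = {∅ × ∅, {x38} × {64}, {x38} × {65}, {x36, x38} × {64}, {x36, x38} × {65}, {x37, x38} × {64}, {x37, x38} × {65}, {x38} × {63, 64}, {x38} × {64, 65}, {x36, x37, x38} × {64}, {x36, x37, x38} × {65}, {x38} × {63, 64, 65}, {x36, x38} × {63, 64}, {x36, x38} × {64, 65}, {x37, x38} × {63, 64}, {x37, x38} × {64, 65}, {x36, x38} × {63, 64, 65}, {x36, x37, x38} × {63, 64}, {x36, x37, x38} × {64, 65}, {x37, x38} × {63, 64, 65}, {x36, x37, x38} × {63, 64, 65}}; |τ_{X×Y}| = 70.

Enumerate products U × V with U ∈ τ_X, V ∈ τ_Y (deduplicated):
  ∅ × ∅ = {} (∅)
  {x38} × {64} = {(x38,64)}
  {x38} × {65} = {(x38,65)}
  {x36, x38} × {64} = {(x36,64), (x38,64)}
  {x36, x38} × {65} = {(x36,65), (x38,65)}
  {x37, x38} × {64} = {(x37,64), (x38,64)}
  {x37, x38} × {65} = {(x37,65), (x38,65)}
  {x38} × {63, 64} = {(x38,63), (x38,64)}
  {x38} × {64, 65} = {(x38,64), (x38,65)}
  {x36, x37, x38} × {64} = {(x36,64), (x37,64), (x38,64)}
  {x36, x37, x38} × {65} = {(x36,65), (x37,65), (x38,65)}
  {x38} × {63, 64, 65} = {(x38,63), (x38,64), (x38,65)}
  {x36, x38} × {63, 64} = {(x36,63), (x36,64), (x38,63), (x38,64)}
  {x36, x38} × {64, 65} = {(x36,64), (x36,65), (x38,64), (x38,65)}
  {x37, x38} × {63, 64} = {(x37,63), (x37,64), (x38,63), (x38,64)}
  {x37, x38} × {64, 65} = {(x37,64), (x37,65), (x38,64), (x38,65)}
  {x36, x38} × {63, 64, 65} = {(x36,63), (x36,64), (x36,65), (x38,63), (x38,64), (x38,65)}
  {x36, x37, x38} × {63, 64} = {(x36,63), (x36,64), (x37,63), (x37,64), (x38,63), (x38,64)}
  {x36, x37, x38} × {64, 65} = {(x36,64), (x36,65), (x37,64), (x37,65), (x38,64), (x38,65)}
  {x37, x38} × {63, 64, 65} = {(x37,63), (x37,64), (x37,65), (x38,63), (x38,64), (x38,65)}
  {x36, x37, x38} × {63, 64, 65} = {(x36,63), (x36,64), (x36,65), (x37,63), (x37,64), (x37,65), (x38,63), (x38,64), (x38,65)}
These 21 distinct sets form the basis B.
Close under arbitrary unions to get τ_{X×Y}; counting gives |τ_{X×Y}| = 70.


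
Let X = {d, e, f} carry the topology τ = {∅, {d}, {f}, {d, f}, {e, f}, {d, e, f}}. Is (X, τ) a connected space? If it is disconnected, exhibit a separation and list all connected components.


(X, τ) is disconnected; components = [{d}, {e, f}].

Find clopen sets (U ∈ τ with X ∖ U ∈ τ):
  U = ∅, X ∖ U = {d, e, f} — both open, so U is clopen.
  U = {d}, X ∖ U = {e, f} — both open, so U is clopen.
  U = {e, f}, X ∖ U = {d} — both open, so U is clopen.
  U = {d, e, f}, X ∖ U = ∅ — both open, so U is clopen.
Nontrivial clopen(s) exist: e.g. {e, f}. So (X, τ) is disconnected.
Compute connected components by grouping points that agree on all clopens:
  component: {d}
  component: {e, f}


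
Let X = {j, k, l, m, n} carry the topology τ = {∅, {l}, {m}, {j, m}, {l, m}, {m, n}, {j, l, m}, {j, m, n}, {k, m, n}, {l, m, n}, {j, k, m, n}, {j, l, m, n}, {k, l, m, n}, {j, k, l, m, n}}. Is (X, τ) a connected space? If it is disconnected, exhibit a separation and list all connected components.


(X, τ) is disconnected; components = [{l}, {j, k, m, n}].

Find clopen sets (U ∈ τ with X ∖ U ∈ τ):
  U = ∅, X ∖ U = {j, k, l, m, n} — both open, so U is clopen.
  U = {l}, X ∖ U = {j, k, m, n} — both open, so U is clopen.
  U = {j, k, m, n}, X ∖ U = {l} — both open, so U is clopen.
  U = {j, k, l, m, n}, X ∖ U = ∅ — both open, so U is clopen.
Nontrivial clopen(s) exist: e.g. {l}. So (X, τ) is disconnected.
Compute connected components by grouping points that agree on all clopens:
  component: {l}
  component: {j, k, m, n}


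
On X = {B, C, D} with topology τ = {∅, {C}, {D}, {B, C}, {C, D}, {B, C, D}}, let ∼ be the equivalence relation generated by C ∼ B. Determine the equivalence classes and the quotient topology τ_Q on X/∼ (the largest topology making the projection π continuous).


X/∼ = {[B=C], [D]}; |τ_Q| = 4.

Equivalence classes: [B=C], [D].
Quotient map π: X → X/∼ sends B ↦ [B=C], C ↦ [B=C], D ↦ [D].
For each subset V ⊆ X/∼, compute π^{-1}(V) ⊆ X and check whether π^{-1}(V) ∈ τ. V is open in τ_Q iff π^{-1}(V) ∈ τ.
  V = {}: π^{-1}(V) = ∅ ∈ τ ✓.
  V = {[B=C]}: π^{-1}(V) = {B, C} ∈ τ ✓.
  V = {[D]}: π^{-1}(V) = {D} ∈ τ ✓.
  V = {[B=C], [D]}: π^{-1}(V) = {B, C, D} ∈ τ ✓.
Open sets in the quotient: τ_Q = {{}, {[B=C]}, {[D]}, {[B=C], [D]}} (4 elements).


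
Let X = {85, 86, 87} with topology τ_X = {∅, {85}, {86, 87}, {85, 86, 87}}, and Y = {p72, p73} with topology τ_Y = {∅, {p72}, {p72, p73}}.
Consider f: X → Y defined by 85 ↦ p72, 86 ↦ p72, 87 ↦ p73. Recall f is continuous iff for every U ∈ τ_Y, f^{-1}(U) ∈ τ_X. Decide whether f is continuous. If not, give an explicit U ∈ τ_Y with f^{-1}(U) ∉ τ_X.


f is NOT continuous.

Compute f^{-1}(U) for each U ∈ τ_Y:
  U = ∅: f^{-1}(U) = ∅ ∈ τ_X ✓.
  U = {p72}: f^{-1}(U) = {85, 86} ∉ τ_X ✗.
  U = {p72, p73}: f^{-1}(U) = {85, 86, 87} ∈ τ_X ✓.
Found U = {p72} with f^{-1}(U) = {85, 86} not in τ_X. Therefore f is NOT continuous.


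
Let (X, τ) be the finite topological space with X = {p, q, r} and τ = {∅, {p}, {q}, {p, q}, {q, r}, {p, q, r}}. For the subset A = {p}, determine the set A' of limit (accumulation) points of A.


A' = ∅

For each x ∈ X, list the open sets U ∈ τ with x ∈ U, then check whether U ∩ (A ∖ {x}) ≠ ∅ for every such U.
  x = p: open {p} ∋ x has {p} ∩ (A ∖ {p}) = ∅, so x is NOT a limit point.
  x = q: open {q} ∋ x has {q} ∩ (A ∖ {q}) = ∅, so x is NOT a limit point.
  x = r: open {q, r} ∋ x has {q, r} ∩ (A ∖ {r}) = ∅, so x is NOT a limit point.
Collecting: A' = ∅.


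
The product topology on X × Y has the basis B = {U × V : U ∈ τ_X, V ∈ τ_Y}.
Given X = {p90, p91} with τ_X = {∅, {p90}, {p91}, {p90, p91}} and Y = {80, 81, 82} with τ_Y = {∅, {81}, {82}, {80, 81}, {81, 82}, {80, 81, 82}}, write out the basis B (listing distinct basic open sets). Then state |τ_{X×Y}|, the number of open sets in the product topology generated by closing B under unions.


Basis B = {∅ × ∅, {p90} × {81}, {p90} × {82}, {p91} × {81}, {p91} × {82}, {p90} × {80, 81}, {p90} × {81, 82}, {p90, p91} × {81}, {p90, p91} × {82}, {p91} × {80, 81}, {p91} × {81, 82}, {p90} × {80, 81, 82}, {p91} × {80, 81, 82}, {p90, p91} × {80, 81}, {p90, p91} × {81, 82}, {p90, p91} × {80, 81, 82}}; |τ_{X×Y}| = 36.

Enumerate products U × V with U ∈ τ_X, V ∈ τ_Y (deduplicated):
  ∅ × ∅ = {} (∅)
  {p90} × {81} = {(p90,81)}
  {p90} × {82} = {(p90,82)}
  {p91} × {81} = {(p91,81)}
  {p91} × {82} = {(p91,82)}
  {p90} × {80, 81} = {(p90,80), (p90,81)}
  {p90} × {81, 82} = {(p90,81), (p90,82)}
  {p90, p91} × {81} = {(p90,81), (p91,81)}
  {p90, p91} × {82} = {(p90,82), (p91,82)}
  {p91} × {80, 81} = {(p91,80), (p91,81)}
  {p91} × {81, 82} = {(p91,81), (p91,82)}
  {p90} × {80, 81, 82} = {(p90,80), (p90,81), (p90,82)}
  {p91} × {80, 81, 82} = {(p91,80), (p91,81), (p91,82)}
  {p90, p91} × {80, 81} = {(p90,80), (p90,81), (p91,80), (p91,81)}
  {p90, p91} × {81, 82} = {(p90,81), (p90,82), (p91,81), (p91,82)}
  {p90, p91} × {80, 81, 82} = {(p90,80), (p90,81), (p90,82), (p91,80), (p91,81), (p91,82)}
These 16 distinct sets form the basis B.
Close under arbitrary unions to get τ_{X×Y}; counting gives |τ_{X×Y}| = 36.


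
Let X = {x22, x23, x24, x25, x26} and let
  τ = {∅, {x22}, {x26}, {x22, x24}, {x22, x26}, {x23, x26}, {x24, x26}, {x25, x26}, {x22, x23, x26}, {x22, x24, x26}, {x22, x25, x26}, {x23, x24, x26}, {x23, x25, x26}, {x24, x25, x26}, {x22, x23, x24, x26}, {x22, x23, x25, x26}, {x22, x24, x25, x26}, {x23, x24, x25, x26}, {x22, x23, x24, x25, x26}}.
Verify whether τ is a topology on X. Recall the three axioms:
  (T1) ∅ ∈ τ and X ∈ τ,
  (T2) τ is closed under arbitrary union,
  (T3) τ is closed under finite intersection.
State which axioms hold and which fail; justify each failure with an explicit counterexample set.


τ is NOT a topology on X.

Axiom (T1): ∅ ∈ τ? Yes; X ∈ τ? Yes.
Axiom (T2/T3): check pairwise unions and intersections of members of τ.
Counterexample for (T3): {x22, x24} ∩ {x24, x26} = {x24} ∉ τ. Therefore τ is NOT a topology.


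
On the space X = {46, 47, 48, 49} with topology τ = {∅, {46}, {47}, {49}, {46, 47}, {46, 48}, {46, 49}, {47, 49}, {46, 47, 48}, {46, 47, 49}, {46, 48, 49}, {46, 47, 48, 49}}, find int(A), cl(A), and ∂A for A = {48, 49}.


int(A) = {49}, cl(A) = {48, 49}, ∂A = {48}.

Closed sets in (X, τ) are complements of opens:
  closed(X, τ) = {∅, {47}, {48}, {49}, {46, 48}, {47, 48}, {47, 49}, {48, 49}, {46, 47, 48}, {46, 48, 49}, {47, 48, 49}, {46, 47, 48, 49}}.
int(A) = ⋃ {U ∈ τ : U ⊆ A}. Opens contained in A: ∅, {49}.
Taking the union of these: int(A) = {49}.
cl(A) = ⋂ {C closed : A ⊆ C}. Closed sets containing A: {48, 49}, {46, 48, 49}, {47, 48, 49}, {46, 47, 48, 49}.
Intersecting these: cl(A) = {48, 49}.
∂A = cl(A) ∖ int(A) = {48, 49} ∖ {49} = {48}.


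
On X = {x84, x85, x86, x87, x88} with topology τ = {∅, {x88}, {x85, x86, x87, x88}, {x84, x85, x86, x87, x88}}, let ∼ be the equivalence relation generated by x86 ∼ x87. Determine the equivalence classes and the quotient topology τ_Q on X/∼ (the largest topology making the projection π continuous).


X/∼ = {[x84], [x85], [x86=x87], [x88]}; |τ_Q| = 4.

Equivalence classes: [x84], [x85], [x86=x87], [x88].
Quotient map π: X → X/∼ sends x84 ↦ [x84], x85 ↦ [x85], x86 ↦ [x86=x87], x87 ↦ [x86=x87], x88 ↦ [x88].
For each subset V ⊆ X/∼, compute π^{-1}(V) ⊆ X and check whether π^{-1}(V) ∈ τ. V is open in τ_Q iff π^{-1}(V) ∈ τ.
  V = {}: π^{-1}(V) = ∅ ∈ τ ✓.
  V = {[x84]}: π^{-1}(V) = {x84} ∉ τ ✗.
  V = {[x85]}: π^{-1}(V) = {x85} ∉ τ ✗.
  V = {[x84], [x85]}: π^{-1}(V) = {x84, x85} ∉ τ ✗.
  V = {[x86=x87]}: π^{-1}(V) = {x86, x87} ∉ τ ✗.
  V = {[x84], [x86=x87]}: π^{-1}(V) = {x84, x86, x87} ∉ τ ✗.
  V = {[x85], [x86=x87]}: π^{-1}(V) = {x85, x86, x87} ∉ τ ✗.
  V = {[x84], [x85], [x86=x87]}: π^{-1}(V) = {x84, x85, x86, x87} ∉ τ ✗.
  V = {[x88]}: π^{-1}(V) = {x88} ∈ τ ✓.
  V = {[x84], [x88]}: π^{-1}(V) = {x84, x88} ∉ τ ✗.
  V = {[x85], [x88]}: π^{-1}(V) = {x85, x88} ∉ τ ✗.
  V = {[x84], [x85], [x88]}: π^{-1}(V) = {x84, x85, x88} ∉ τ ✗.
  V = {[x86=x87], [x88]}: π^{-1}(V) = {x86, x87, x88} ∉ τ ✗.
  V = {[x84], [x86=x87], [x88]}: π^{-1}(V) = {x84, x86, x87, x88} ∉ τ ✗.
  V = {[x85], [x86=x87], [x88]}: π^{-1}(V) = {x85, x86, x87, x88} ∈ τ ✓.
  V = {[x84], [x85], [x86=x87], [x88]}: π^{-1}(V) = {x84, x85, x86, x87, x88} ∈ τ ✓.
Open sets in the quotient: τ_Q = {{}, {[x88]}, {[x85], [x86=x87], [x88]}, {[x84], [x85], [x86=x87], [x88]}} (4 elements).


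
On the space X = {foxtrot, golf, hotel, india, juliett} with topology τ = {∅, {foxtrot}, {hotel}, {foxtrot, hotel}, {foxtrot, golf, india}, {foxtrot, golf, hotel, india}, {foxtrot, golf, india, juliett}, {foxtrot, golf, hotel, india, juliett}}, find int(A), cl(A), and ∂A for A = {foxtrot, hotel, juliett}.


int(A) = {foxtrot, hotel}, cl(A) = {foxtrot, golf, hotel, india, juliett}, ∂A = {golf, india, juliett}.

Closed sets in (X, τ) are complements of opens:
  closed(X, τ) = {∅, {hotel}, {juliett}, {hotel, juliett}, {golf, india, juliett}, {foxtrot, golf, india, juliett}, {golf, hotel, india, juliett}, {foxtrot, golf, hotel, india, juliett}}.
int(A) = ⋃ {U ∈ τ : U ⊆ A}. Opens contained in A: ∅, {foxtrot}, {hotel}, {foxtrot, hotel}.
Taking the union of these: int(A) = {foxtrot, hotel}.
cl(A) = ⋂ {C closed : A ⊆ C}. Closed sets containing A: {foxtrot, golf, hotel, india, juliett}.
Intersecting these: cl(A) = {foxtrot, golf, hotel, india, juliett}.
∂A = cl(A) ∖ int(A) = {foxtrot, golf, hotel, india, juliett} ∖ {foxtrot, hotel} = {golf, india, juliett}.


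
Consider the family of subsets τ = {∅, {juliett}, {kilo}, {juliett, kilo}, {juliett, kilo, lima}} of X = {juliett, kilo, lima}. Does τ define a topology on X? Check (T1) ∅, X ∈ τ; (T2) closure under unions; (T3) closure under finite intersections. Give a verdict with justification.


τ IS a topology on X.

Axiom (T1): ∅ ∈ τ? Yes; X ∈ τ? Yes.
Axiom (T2/T3): check pairwise unions and intersections of members of τ.
All pairwise intersections and unions checked — each lies in τ. Therefore τ satisfies (T1), (T2), (T3): it IS a topology on X.


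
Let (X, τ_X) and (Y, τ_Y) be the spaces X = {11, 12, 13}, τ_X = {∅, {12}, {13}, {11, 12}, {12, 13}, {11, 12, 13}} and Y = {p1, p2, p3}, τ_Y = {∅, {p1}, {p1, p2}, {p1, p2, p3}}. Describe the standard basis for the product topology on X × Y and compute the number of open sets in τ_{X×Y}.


Basis B = {∅ × ∅, {12} × {p1}, {13} × {p1}, {11, 12} × {p1}, {12} × {p1, p2}, {12, 13} × {p1}, {13} × {p1, p2}, {11, 12, 13} × {p1}, {12} × {p1, p2, p3}, {13} × {p1, p2, p3}, {11, 12} × {p1, p2}, {12, 13} × {p1, p2}, {11, 12} × {p1, p2, p3}, {11, 12, 13} × {p1, p2}, {12, 13} × {p1, p2, p3}, {11, 12, 13} × {p1, p2, p3}}; |τ_{X×Y}| = 40.

Enumerate products U × V with U ∈ τ_X, V ∈ τ_Y (deduplicated):
  ∅ × ∅ = {} (∅)
  {12} × {p1} = {(12,p1)}
  {13} × {p1} = {(13,p1)}
  {11, 12} × {p1} = {(11,p1), (12,p1)}
  {12} × {p1, p2} = {(12,p1), (12,p2)}
  {12, 13} × {p1} = {(12,p1), (13,p1)}
  {13} × {p1, p2} = {(13,p1), (13,p2)}
  {11, 12, 13} × {p1} = {(11,p1), (12,p1), (13,p1)}
  {12} × {p1, p2, p3} = {(12,p1), (12,p2), (12,p3)}
  {13} × {p1, p2, p3} = {(13,p1), (13,p2), (13,p3)}
  {11, 12} × {p1, p2} = {(11,p1), (11,p2), (12,p1), (12,p2)}
  {12, 13} × {p1, p2} = {(12,p1), (12,p2), (13,p1), (13,p2)}
  {11, 12} × {p1, p2, p3} = {(11,p1), (11,p2), (11,p3), (12,p1), (12,p2), (12,p3)}
  {11, 12, 13} × {p1, p2} = {(11,p1), (11,p2), (12,p1), (12,p2), (13,p1), (13,p2)}
  {12, 13} × {p1, p2, p3} = {(12,p1), (12,p2), (12,p3), (13,p1), (13,p2), (13,p3)}
  {11, 12, 13} × {p1, p2, p3} = {(11,p1), (11,p2), (11,p3), (12,p1), (12,p2), (12,p3), (13,p1), (13,p2), (13,p3)}
These 16 distinct sets form the basis B.
Close under arbitrary unions to get τ_{X×Y}; counting gives |τ_{X×Y}| = 40.


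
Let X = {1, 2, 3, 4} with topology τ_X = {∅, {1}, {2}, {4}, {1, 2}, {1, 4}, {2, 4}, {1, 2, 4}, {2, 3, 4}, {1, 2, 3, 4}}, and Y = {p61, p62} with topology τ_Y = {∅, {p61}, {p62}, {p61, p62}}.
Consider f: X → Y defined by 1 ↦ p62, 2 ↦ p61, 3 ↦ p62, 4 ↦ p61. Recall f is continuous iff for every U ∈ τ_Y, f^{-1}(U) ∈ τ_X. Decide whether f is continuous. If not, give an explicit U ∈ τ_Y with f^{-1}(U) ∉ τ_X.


f is NOT continuous.

Compute f^{-1}(U) for each U ∈ τ_Y:
  U = ∅: f^{-1}(U) = ∅ ∈ τ_X ✓.
  U = {p61}: f^{-1}(U) = {2, 4} ∈ τ_X ✓.
  U = {p62}: f^{-1}(U) = {1, 3} ∉ τ_X ✗.
  U = {p61, p62}: f^{-1}(U) = {1, 2, 3, 4} ∈ τ_X ✓.
Found U = {p62} with f^{-1}(U) = {1, 3} not in τ_X. Therefore f is NOT continuous.


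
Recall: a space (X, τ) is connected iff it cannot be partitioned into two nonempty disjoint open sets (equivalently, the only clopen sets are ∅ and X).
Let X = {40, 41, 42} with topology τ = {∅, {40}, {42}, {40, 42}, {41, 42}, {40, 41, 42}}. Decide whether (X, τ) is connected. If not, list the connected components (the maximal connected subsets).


(X, τ) is disconnected; components = [{40}, {41, 42}].

Find clopen sets (U ∈ τ with X ∖ U ∈ τ):
  U = ∅, X ∖ U = {40, 41, 42} — both open, so U is clopen.
  U = {40}, X ∖ U = {41, 42} — both open, so U is clopen.
  U = {41, 42}, X ∖ U = {40} — both open, so U is clopen.
  U = {40, 41, 42}, X ∖ U = ∅ — both open, so U is clopen.
Nontrivial clopen(s) exist: e.g. {40}. So (X, τ) is disconnected.
Compute connected components by grouping points that agree on all clopens:
  component: {40}
  component: {41, 42}


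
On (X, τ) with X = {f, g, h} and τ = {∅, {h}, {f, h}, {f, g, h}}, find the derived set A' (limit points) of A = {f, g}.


A' = {g}

For each x ∈ X, list the open sets U ∈ τ with x ∈ U, then check whether U ∩ (A ∖ {x}) ≠ ∅ for every such U.
  x = f: open {f, h} ∋ x has {f, h} ∩ (A ∖ {f}) = ∅, so x is NOT a limit point.
  x = g: opens ∋ x are {f, g, h}; each meets A ∖ {g}, so x IS a limit point.
  x = h: open {h} ∋ x has {h} ∩ (A ∖ {h}) = ∅, so x is NOT a limit point.
Collecting: A' = {g}.


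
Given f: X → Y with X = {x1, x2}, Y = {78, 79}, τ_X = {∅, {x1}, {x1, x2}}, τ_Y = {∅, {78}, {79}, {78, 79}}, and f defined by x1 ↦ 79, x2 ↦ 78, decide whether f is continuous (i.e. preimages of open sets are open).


f is NOT continuous.

Compute f^{-1}(U) for each U ∈ τ_Y:
  U = ∅: f^{-1}(U) = ∅ ∈ τ_X ✓.
  U = {78}: f^{-1}(U) = {x2} ∉ τ_X ✗.
  U = {79}: f^{-1}(U) = {x1} ∈ τ_X ✓.
  U = {78, 79}: f^{-1}(U) = {x1, x2} ∈ τ_X ✓.
Found U = {78} with f^{-1}(U) = {x2} not in τ_X. Therefore f is NOT continuous.


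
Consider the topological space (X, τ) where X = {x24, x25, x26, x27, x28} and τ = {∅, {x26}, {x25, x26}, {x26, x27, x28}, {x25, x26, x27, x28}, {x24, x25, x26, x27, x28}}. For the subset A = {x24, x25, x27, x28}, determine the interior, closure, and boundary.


int(A) = ∅, cl(A) = {x24, x25, x27, x28}, ∂A = {x24, x25, x27, x28}.

Closed sets in (X, τ) are complements of opens:
  closed(X, τ) = {∅, {x24}, {x24, x25}, {x24, x27, x28}, {x24, x25, x27, x28}, {x24, x25, x26, x27, x28}}.
int(A) = ⋃ {U ∈ τ : U ⊆ A}. Opens contained in A: ∅.
Taking the union of these: int(A) = ∅.
cl(A) = ⋂ {C closed : A ⊆ C}. Closed sets containing A: {x24, x25, x27, x28}, {x24, x25, x26, x27, x28}.
Intersecting these: cl(A) = {x24, x25, x27, x28}.
∂A = cl(A) ∖ int(A) = {x24, x25, x27, x28} ∖ ∅ = {x24, x25, x27, x28}.


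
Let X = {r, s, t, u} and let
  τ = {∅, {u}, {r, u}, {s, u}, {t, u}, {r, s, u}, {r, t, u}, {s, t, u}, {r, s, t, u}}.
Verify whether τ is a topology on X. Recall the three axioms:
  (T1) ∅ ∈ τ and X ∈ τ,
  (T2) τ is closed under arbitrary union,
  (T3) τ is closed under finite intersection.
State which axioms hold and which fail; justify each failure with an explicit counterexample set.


τ IS a topology on X.

Axiom (T1): ∅ ∈ τ? Yes; X ∈ τ? Yes.
Axiom (T2/T3): check pairwise unions and intersections of members of τ.
All pairwise intersections and unions checked — each lies in τ. Therefore τ satisfies (T1), (T2), (T3): it IS a topology on X.


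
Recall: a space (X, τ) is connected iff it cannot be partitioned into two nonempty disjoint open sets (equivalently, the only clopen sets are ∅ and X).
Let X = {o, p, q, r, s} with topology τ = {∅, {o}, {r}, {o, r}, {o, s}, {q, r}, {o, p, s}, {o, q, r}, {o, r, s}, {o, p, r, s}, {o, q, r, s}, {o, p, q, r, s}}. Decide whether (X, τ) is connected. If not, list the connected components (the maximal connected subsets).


(X, τ) is disconnected; components = [{q, r}, {o, p, s}].

Find clopen sets (U ∈ τ with X ∖ U ∈ τ):
  U = ∅, X ∖ U = {o, p, q, r, s} — both open, so U is clopen.
  U = {q, r}, X ∖ U = {o, p, s} — both open, so U is clopen.
  U = {o, p, s}, X ∖ U = {q, r} — both open, so U is clopen.
  U = {o, p, q, r, s}, X ∖ U = ∅ — both open, so U is clopen.
Nontrivial clopen(s) exist: e.g. {o, p, s}. So (X, τ) is disconnected.
Compute connected components by grouping points that agree on all clopens:
  component: {q, r}
  component: {o, p, s}
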